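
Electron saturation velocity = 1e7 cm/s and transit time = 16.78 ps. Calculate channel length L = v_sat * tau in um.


Step 1: tau in seconds = 16.78 ps * 1e-12 = 1.6780e-11 s
Step 2: L = v_sat * tau = 1e7 * 1.6780e-11 = 1.6780e-04 cm
Step 3: L in um = 1.6780e-04 * 1e4 = 1.678 um

1.678


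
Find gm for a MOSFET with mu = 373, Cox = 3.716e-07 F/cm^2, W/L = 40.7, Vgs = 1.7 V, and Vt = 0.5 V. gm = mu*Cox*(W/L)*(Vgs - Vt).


Step 1: Vov = Vgs - Vt = 1.7 - 0.5 = 1.2 V
Step 2: gm = mu * Cox * (W/L) * Vov
Step 3: gm = 373 * 3.716e-07 * 40.7 * 1.2 = 6.77e-03 S

6.77e-03


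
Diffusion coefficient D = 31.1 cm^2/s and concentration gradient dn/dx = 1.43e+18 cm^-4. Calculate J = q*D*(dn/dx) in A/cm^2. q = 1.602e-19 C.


Step 1: J = q * D * (dn/dx)
Step 2: J = 1.602e-19 * 31.1 * 1.43e+18
Step 3: J = 7.12e+00 A/cm^2

7.12e+00


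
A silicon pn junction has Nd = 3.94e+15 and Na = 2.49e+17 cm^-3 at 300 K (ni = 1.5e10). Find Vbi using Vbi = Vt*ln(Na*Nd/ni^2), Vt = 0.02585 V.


Step 1: Compute Na*Nd/ni^2 = 2.49e+17 * 3.94e+15 / (1.5e10)^2 = 4.3603e+12
Step 2: ln(4.3603e+12) = 29.1036
Step 3: Vbi = 0.02585 * 29.1036 = 0.752 V

0.752


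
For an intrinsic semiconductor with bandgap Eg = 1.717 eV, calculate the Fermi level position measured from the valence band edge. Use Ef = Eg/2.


Step 1: For an intrinsic semiconductor, the Fermi level sits at midgap.
Step 2: Ef = Eg / 2 = 1.717 / 2 = 0.8585 eV

0.8585


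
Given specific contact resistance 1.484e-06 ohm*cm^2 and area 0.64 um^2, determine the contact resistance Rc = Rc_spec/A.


Step 1: Convert area to cm^2: 0.64 um^2 = 6.4000e-09 cm^2
Step 2: Rc = Rc_spec / A = 1.484e-06 / 6.4000e-09
Step 3: Rc = 2.32e+02 ohms

2.32e+02


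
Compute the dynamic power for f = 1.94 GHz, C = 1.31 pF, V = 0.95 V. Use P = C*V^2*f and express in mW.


Step 1: V^2 = 0.95^2 = 0.9025 V^2
Step 2: P = C*V^2*f = 1.31e-12 F * 0.9025 * 1.94e9 Hz
Step 3: P = 2.2936135e-03 W
Step 4: P = 2.294 mW

2.294


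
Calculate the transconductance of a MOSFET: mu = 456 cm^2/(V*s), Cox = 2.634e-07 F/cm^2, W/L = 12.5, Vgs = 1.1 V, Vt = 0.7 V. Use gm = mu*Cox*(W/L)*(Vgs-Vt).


Step 1: Vov = Vgs - Vt = 1.1 - 0.7 = 0.4 V
Step 2: gm = mu * Cox * (W/L) * Vov
Step 3: gm = 456 * 2.634e-07 * 12.5 * 0.4 = 6.01e-04 S

6.01e-04


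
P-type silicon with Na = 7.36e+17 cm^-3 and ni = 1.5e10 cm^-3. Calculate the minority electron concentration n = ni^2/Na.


Step 1: Majority hole concentration p ≈ Na = 7.36e+17 cm^-3
Step 2: n = ni^2 / Na = (1.5e10)^2 / 7.36e+17
Step 3: n = 3.06e+02 cm^-3

3.06e+02


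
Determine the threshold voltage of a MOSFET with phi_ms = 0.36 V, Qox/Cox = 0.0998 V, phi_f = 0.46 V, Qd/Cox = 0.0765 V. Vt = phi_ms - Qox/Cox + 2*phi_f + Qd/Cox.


Step 1: Vt = phi_ms - Qox/Cox + 2*phi_f + Qd/Cox
Step 2: Vt = 0.36 - 0.0998 + 2*0.46 + 0.0765
Step 3: Vt = 0.36 - 0.0998 + 0.92 + 0.0765
Step 4: Vt = 1.2567 V

1.2567


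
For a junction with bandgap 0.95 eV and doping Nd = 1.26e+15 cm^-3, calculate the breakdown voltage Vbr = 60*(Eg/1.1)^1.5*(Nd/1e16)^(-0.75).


Step 1: Eg/1.1 = 0.95/1.1 = 0.863636
Step 2: (Eg/1.1)^1.5 = 0.863636^1.5 = 0.802594
Step 3: (Nd/1e16)^(-0.75) = (0.126)^(-0.75) = 4.728486
Step 4: Vbr = 60 * 0.802594 * 4.728486 = 227.7 V

227.7


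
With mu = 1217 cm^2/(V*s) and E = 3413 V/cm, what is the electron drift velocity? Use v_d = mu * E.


Step 1: v_d = mu * E
Step 2: v_d = 1217 * 3413 = 4153621
Step 3: v_d = 4.15e+06 cm/s

4.15e+06


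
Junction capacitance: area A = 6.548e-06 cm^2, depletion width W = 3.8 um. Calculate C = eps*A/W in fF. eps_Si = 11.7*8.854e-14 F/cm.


Step 1: eps_Si = 11.7 * 8.854e-14 = 1.035918e-12 F/cm
Step 2: W in cm = 3.8 * 1e-4 = 3.80e-04 cm
Step 3: C = 1.035918e-12 * 6.548e-06 / 3.80e-04 = 1.785050e-14 F
Step 4: C = 17.85 fF

17.85


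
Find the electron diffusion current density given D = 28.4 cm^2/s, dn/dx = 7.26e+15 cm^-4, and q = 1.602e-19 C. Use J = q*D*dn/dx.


Step 1: J = q * D * (dn/dx)
Step 2: J = 1.602e-19 * 28.4 * 7.26e+15
Step 3: J = 3.30e-02 A/cm^2

3.30e-02


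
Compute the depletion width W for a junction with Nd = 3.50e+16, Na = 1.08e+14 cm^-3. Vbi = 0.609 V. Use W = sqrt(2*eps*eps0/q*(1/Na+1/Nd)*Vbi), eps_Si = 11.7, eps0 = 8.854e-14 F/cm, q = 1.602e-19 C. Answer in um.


Step 1: 1/Na + 1/Nd = 1/1.08e+14 + 1/3.50e+16 = 9.28783e-15
Step 2: 2*eps*eps0/q = 2*11.7*8.854e-14/1.602e-19 = 1.293281e+07
Step 3: W^2 = 1.293281e+07 * 9.28783e-15 * 0.609 = 7.31517e-08
Step 4: W = sqrt(7.31517e-08) = 2.705e-04 cm = 2.705 um

2.705


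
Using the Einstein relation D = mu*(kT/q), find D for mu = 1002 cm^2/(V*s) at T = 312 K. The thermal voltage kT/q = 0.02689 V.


Step 1: D = mu * (kT/q)
Step 2: D = 1002 * 0.02689
Step 3: D = 26.94 cm^2/s

26.94


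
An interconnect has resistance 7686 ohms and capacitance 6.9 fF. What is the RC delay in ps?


Step 1: tau = R * C
Step 2: tau = 7686 * 6.9 fF = 7686 * 6.9e-15 F
Step 3: tau = 5.30334e-11 s = 53.0334 ps

53.0334


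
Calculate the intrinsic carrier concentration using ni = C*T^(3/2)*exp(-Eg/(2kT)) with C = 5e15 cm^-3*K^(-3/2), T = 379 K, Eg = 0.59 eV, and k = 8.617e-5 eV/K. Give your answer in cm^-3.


Step 1: Compute kT = 8.617e-5 * 379 = 0.03265843 eV
Step 2: Exponent = -Eg/(2kT) = -0.59/(2*0.03265843) = -9.03289
Step 3: T^(3/2) = 379^1.5 = 7378.34
Step 4: ni = 5e15 * 7378.34 * exp(-9.03289) = 4.41e+15 cm^-3

4.41e+15


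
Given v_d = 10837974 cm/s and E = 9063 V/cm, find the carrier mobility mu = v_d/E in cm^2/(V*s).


Step 1: mu = v_d / E
Step 2: mu = 10837974 / 9063
Step 3: mu = 1195.85 cm^2/(V*s)

1195.85


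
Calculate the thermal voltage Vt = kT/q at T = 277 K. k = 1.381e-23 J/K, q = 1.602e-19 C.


Step 1: kT = 1.381e-23 * 277 = 3.82537e-21 J
Step 2: Vt = kT/q = 3.82537e-21 / 1.602e-19
Step 3: Vt = 0.02388 V

0.02388


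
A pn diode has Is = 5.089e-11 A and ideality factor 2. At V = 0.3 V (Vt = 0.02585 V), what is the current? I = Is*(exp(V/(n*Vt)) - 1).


Step 1: V/(n*Vt) = 0.3/(2*0.02585) = 5.8027
Step 2: exp(5.8027) = 3.3119e+02
Step 3: I = 5.089e-11 * (3.3119e+02 - 1) = 1.68e-08 A

1.68e-08


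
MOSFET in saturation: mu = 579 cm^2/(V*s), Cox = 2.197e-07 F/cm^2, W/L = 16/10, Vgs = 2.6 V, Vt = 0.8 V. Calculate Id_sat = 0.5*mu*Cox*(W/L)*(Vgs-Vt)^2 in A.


Step 1: Overdrive voltage Vov = Vgs - Vt = 2.6 - 0.8 = 1.8 V
Step 2: W/L = 16/10 = 1.6
Step 3: Id = 0.5 * 579 * 2.197e-07 * 1.6 * 1.8^2
Step 4: Id = 3.30e-04 A

3.30e-04


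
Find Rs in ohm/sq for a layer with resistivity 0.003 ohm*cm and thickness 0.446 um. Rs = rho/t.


Step 1: Convert thickness to cm: t = 0.446 um = 4.4600e-05 cm
Step 2: Rs = rho / t = 0.003 / 4.4600e-05
Step 3: Rs = 67.3 ohm/sq

67.3


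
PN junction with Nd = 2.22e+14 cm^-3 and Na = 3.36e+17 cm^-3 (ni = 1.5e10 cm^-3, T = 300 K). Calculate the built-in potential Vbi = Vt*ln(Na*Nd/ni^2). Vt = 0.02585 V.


Step 1: Compute Na*Nd/ni^2 = 3.36e+17 * 2.22e+14 / (1.5e10)^2 = 3.3152e+11
Step 2: ln(3.3152e+11) = 26.5270
Step 3: Vbi = 0.02585 * 26.5270 = 0.686 V

0.686


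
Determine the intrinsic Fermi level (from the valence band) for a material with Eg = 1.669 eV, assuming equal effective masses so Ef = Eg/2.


Step 1: For an intrinsic semiconductor, the Fermi level sits at midgap.
Step 2: Ef = Eg / 2 = 1.669 / 2 = 0.8345 eV

0.8345


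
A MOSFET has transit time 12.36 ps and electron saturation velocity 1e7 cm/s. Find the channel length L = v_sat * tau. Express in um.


Step 1: tau in seconds = 12.36 ps * 1e-12 = 1.2360e-11 s
Step 2: L = v_sat * tau = 1e7 * 1.2360e-11 = 1.2360e-04 cm
Step 3: L in um = 1.2360e-04 * 1e4 = 1.236 um

1.236


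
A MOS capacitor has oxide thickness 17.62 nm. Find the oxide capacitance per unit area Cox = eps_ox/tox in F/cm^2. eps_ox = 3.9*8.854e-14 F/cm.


Step 1: eps_ox = 3.9 * 8.854e-14 = 3.45306e-13 F/cm
Step 2: tox in cm = 17.62 nm * 1e-7 = 1.7620e-06 cm
Step 3: Cox = 3.45306e-13 / 1.7620e-06 = 1.96e-07 F/cm^2

1.96e-07


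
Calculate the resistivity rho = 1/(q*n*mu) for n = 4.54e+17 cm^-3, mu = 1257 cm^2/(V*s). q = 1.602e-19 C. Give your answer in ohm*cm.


Step 1: sigma = q * n * mu = 1.602e-19 * 4.54e+17 * 1257 = 9.14226e+01 S/cm
Step 2: rho = 1 / sigma = 1 / 9.14226e+01 = 0.01094 ohm*cm

0.01094


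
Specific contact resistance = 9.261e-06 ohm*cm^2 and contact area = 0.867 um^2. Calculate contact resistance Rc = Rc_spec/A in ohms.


Step 1: Convert area to cm^2: 0.867 um^2 = 8.6700e-09 cm^2
Step 2: Rc = Rc_spec / A = 9.261e-06 / 8.6700e-09
Step 3: Rc = 1.07e+03 ohms

1.07e+03


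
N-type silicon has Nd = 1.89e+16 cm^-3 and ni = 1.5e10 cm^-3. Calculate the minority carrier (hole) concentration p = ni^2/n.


Step 1: Since Nd >> ni, n ≈ Nd = 1.89e+16 cm^-3
Step 2: p = ni^2 / n = (1.5e10)^2 / 1.89e+16
Step 3: p = 2.25e20 / 1.89e+16 = 1.19e+04 cm^-3

1.19e+04


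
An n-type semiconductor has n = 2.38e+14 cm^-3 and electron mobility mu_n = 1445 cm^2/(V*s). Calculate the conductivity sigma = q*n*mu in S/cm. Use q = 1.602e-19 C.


Step 1: sigma = q * n * mu
Step 2: sigma = 1.602e-19 * 2.38e+14 * 1445
Step 3: sigma = 5.509e-02 S/cm

5.509e-02


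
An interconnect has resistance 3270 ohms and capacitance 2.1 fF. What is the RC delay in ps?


Step 1: tau = R * C
Step 2: tau = 3270 * 2.1 fF = 3270 * 2.1e-15 F
Step 3: tau = 6.867e-12 s = 6.867 ps

6.867


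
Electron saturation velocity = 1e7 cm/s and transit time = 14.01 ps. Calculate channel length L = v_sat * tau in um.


Step 1: tau in seconds = 14.01 ps * 1e-12 = 1.4010e-11 s
Step 2: L = v_sat * tau = 1e7 * 1.4010e-11 = 1.4010e-04 cm
Step 3: L in um = 1.4010e-04 * 1e4 = 1.401 um

1.401


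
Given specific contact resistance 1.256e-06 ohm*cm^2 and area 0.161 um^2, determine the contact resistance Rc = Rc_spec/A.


Step 1: Convert area to cm^2: 0.161 um^2 = 1.6100e-09 cm^2
Step 2: Rc = Rc_spec / A = 1.256e-06 / 1.6100e-09
Step 3: Rc = 7.80e+02 ohms

7.80e+02


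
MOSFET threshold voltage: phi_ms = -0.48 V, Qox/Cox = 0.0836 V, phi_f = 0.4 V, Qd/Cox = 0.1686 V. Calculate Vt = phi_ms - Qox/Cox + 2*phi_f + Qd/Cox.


Step 1: Vt = phi_ms - Qox/Cox + 2*phi_f + Qd/Cox
Step 2: Vt = -0.48 - 0.0836 + 2*0.4 + 0.1686
Step 3: Vt = -0.48 - 0.0836 + 0.8 + 0.1686
Step 4: Vt = 0.405 V

0.405


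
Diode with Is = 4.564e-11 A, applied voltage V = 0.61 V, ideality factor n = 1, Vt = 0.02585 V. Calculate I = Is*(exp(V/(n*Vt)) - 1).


Step 1: V/(n*Vt) = 0.61/(1*0.02585) = 23.5977
Step 2: exp(23.5977) = 1.7715e+10
Step 3: I = 4.564e-11 * (1.7715e+10 - 1) = 8.09e-01 A

8.09e-01


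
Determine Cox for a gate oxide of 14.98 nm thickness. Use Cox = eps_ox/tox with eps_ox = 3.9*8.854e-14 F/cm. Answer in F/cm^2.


Step 1: eps_ox = 3.9 * 8.854e-14 = 3.45306e-13 F/cm
Step 2: tox in cm = 14.98 nm * 1e-7 = 1.4980e-06 cm
Step 3: Cox = 3.45306e-13 / 1.4980e-06 = 2.31e-07 F/cm^2

2.31e-07


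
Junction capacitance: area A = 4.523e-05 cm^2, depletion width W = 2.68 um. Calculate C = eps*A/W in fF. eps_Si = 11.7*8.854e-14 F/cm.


Step 1: eps_Si = 11.7 * 8.854e-14 = 1.035918e-12 F/cm
Step 2: W in cm = 2.68 * 1e-4 = 2.68e-04 cm
Step 3: C = 1.035918e-12 * 4.523e-05 / 2.68e-04 = 1.748305e-13 F
Step 4: C = 174.83 fF

174.83


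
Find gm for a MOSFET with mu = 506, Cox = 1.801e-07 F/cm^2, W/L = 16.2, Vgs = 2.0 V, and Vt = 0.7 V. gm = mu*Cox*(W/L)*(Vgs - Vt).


Step 1: Vov = Vgs - Vt = 2.0 - 0.7 = 1.3 V
Step 2: gm = mu * Cox * (W/L) * Vov
Step 3: gm = 506 * 1.801e-07 * 16.2 * 1.3 = 1.92e-03 S

1.92e-03


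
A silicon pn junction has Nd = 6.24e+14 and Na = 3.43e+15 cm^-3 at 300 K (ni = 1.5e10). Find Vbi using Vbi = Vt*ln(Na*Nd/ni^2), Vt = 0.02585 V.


Step 1: Compute Na*Nd/ni^2 = 3.43e+15 * 6.24e+14 / (1.5e10)^2 = 9.5125e+09
Step 2: ln(9.5125e+09) = 22.9759
Step 3: Vbi = 0.02585 * 22.9759 = 0.594 V

0.594


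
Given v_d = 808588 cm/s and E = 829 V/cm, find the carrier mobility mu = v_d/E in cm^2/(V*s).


Step 1: mu = v_d / E
Step 2: mu = 808588 / 829
Step 3: mu = 975.38 cm^2/(V*s)

975.38


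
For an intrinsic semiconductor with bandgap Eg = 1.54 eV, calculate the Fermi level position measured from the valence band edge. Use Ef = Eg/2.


Step 1: For an intrinsic semiconductor, the Fermi level sits at midgap.
Step 2: Ef = Eg / 2 = 1.54 / 2 = 0.77 eV

0.77


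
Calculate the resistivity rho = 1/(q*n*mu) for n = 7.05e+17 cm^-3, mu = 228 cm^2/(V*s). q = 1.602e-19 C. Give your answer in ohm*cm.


Step 1: sigma = q * n * mu = 1.602e-19 * 7.05e+17 * 228 = 2.57505e+01 S/cm
Step 2: rho = 1 / sigma = 1 / 2.57505e+01 = 0.03883 ohm*cm

0.03883


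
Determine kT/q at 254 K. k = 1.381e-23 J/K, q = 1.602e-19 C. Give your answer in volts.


Step 1: kT = 1.381e-23 * 254 = 3.50774e-21 J
Step 2: Vt = kT/q = 3.50774e-21 / 1.602e-19
Step 3: Vt = 0.0219 V

0.0219


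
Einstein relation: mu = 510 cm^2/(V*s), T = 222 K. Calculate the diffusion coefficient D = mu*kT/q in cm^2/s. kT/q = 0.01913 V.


Step 1: D = mu * (kT/q)
Step 2: D = 510 * 0.01913
Step 3: D = 9.76 cm^2/s

9.76


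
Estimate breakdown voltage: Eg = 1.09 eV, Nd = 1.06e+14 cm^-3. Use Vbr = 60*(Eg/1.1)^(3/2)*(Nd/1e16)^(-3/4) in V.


Step 1: Eg/1.1 = 1.09/1.1 = 0.990909
Step 2: (Eg/1.1)^1.5 = 0.990909^1.5 = 0.986395
Step 3: (Nd/1e16)^(-0.75) = (0.0106)^(-0.75) = 30.270570
Step 4: Vbr = 60 * 0.986395 * 30.270570 = 1791.5 V

1791.5


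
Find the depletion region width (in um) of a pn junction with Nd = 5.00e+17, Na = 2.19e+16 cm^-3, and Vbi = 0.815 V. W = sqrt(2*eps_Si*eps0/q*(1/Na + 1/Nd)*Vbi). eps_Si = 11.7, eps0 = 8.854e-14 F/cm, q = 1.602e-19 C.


Step 1: 1/Na + 1/Nd = 1/2.19e+16 + 1/5.00e+17 = 4.76621e-17
Step 2: 2*eps*eps0/q = 2*11.7*8.854e-14/1.602e-19 = 1.293281e+07
Step 3: W^2 = 1.293281e+07 * 4.76621e-17 * 0.815 = 5.02370e-10
Step 4: W = sqrt(5.02370e-10) = 2.241e-05 cm = 0.2241 um

0.2241


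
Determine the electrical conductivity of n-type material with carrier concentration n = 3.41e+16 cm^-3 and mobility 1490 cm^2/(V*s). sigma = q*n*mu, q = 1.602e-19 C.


Step 1: sigma = q * n * mu
Step 2: sigma = 1.602e-19 * 3.41e+16 * 1490
Step 3: sigma = 8.140e+00 S/cm

8.140e+00


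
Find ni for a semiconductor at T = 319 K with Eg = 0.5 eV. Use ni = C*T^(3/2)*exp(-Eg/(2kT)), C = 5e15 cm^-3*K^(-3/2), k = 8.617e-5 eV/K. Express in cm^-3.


Step 1: Compute kT = 8.617e-5 * 319 = 0.02748823 eV
Step 2: Exponent = -Eg/(2kT) = -0.5/(2*0.02748823) = -9.09480
Step 3: T^(3/2) = 319^1.5 = 5697.52
Step 4: ni = 5e15 * 5697.52 * exp(-9.09480) = 3.20e+15 cm^-3

3.20e+15


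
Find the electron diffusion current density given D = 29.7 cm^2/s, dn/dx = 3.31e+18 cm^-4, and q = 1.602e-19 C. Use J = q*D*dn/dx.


Step 1: J = q * D * (dn/dx)
Step 2: J = 1.602e-19 * 29.7 * 3.31e+18
Step 3: J = 1.57e+01 A/cm^2

1.57e+01


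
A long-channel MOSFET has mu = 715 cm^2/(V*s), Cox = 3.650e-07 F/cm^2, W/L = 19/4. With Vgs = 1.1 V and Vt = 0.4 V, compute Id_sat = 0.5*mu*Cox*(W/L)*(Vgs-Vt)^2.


Step 1: Overdrive voltage Vov = Vgs - Vt = 1.1 - 0.4 = 0.7 V
Step 2: W/L = 19/4 = 4.75
Step 3: Id = 0.5 * 715 * 3.650e-07 * 4.75 * 0.7^2
Step 4: Id = 3.04e-04 A

3.04e-04


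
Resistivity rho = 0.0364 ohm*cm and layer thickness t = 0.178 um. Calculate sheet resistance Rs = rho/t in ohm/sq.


Step 1: Convert thickness to cm: t = 0.178 um = 1.7800e-05 cm
Step 2: Rs = rho / t = 0.0364 / 1.7800e-05
Step 3: Rs = 2044.9 ohm/sq

2044.9


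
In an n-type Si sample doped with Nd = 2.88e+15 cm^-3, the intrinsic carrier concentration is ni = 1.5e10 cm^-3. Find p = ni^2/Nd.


Step 1: Since Nd >> ni, n ≈ Nd = 2.88e+15 cm^-3
Step 2: p = ni^2 / n = (1.5e10)^2 / 2.88e+15
Step 3: p = 2.25e20 / 2.88e+15 = 7.81e+04 cm^-3

7.81e+04


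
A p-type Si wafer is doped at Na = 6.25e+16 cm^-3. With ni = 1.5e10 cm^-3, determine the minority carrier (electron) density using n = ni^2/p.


Step 1: Majority hole concentration p ≈ Na = 6.25e+16 cm^-3
Step 2: n = ni^2 / Na = (1.5e10)^2 / 6.25e+16
Step 3: n = 3.60e+03 cm^-3

3.60e+03


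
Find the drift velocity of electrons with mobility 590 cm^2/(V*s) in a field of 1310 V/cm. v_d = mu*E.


Step 1: v_d = mu * E
Step 2: v_d = 590 * 1310 = 772900
Step 3: v_d = 7.73e+05 cm/s

7.73e+05


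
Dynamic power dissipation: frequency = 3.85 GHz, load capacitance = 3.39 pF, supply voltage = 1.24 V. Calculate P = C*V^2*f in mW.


Step 1: V^2 = 1.24^2 = 1.5376 V^2
Step 2: P = C*V^2*f = 3.39e-12 F * 1.5376 * 3.85e9 Hz
Step 3: P = 2.00679864e-02 W
Step 4: P = 20.068 mW

20.068


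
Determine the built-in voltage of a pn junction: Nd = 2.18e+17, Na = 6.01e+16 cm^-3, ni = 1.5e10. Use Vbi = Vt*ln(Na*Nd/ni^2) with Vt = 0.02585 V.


Step 1: Compute Na*Nd/ni^2 = 6.01e+16 * 2.18e+17 / (1.5e10)^2 = 5.8230e+13
Step 2: ln(5.8230e+13) = 31.6954
Step 3: Vbi = 0.02585 * 31.6954 = 0.819 V

0.819


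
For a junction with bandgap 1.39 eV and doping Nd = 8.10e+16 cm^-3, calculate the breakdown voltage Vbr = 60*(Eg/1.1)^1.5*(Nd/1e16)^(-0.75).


Step 1: Eg/1.1 = 1.39/1.1 = 1.263636
Step 2: (Eg/1.1)^1.5 = 1.263636^1.5 = 1.420473
Step 3: (Nd/1e16)^(-0.75) = (8.1)^(-0.75) = 0.208275
Step 4: Vbr = 60 * 1.420473 * 0.208275 = 17.8 V

17.8


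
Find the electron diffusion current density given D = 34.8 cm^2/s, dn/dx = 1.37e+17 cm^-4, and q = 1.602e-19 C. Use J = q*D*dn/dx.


Step 1: J = q * D * (dn/dx)
Step 2: J = 1.602e-19 * 34.8 * 1.37e+17
Step 3: J = 7.64e-01 A/cm^2

7.64e-01


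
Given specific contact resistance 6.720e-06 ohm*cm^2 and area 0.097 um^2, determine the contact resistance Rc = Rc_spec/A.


Step 1: Convert area to cm^2: 0.097 um^2 = 9.7000e-10 cm^2
Step 2: Rc = Rc_spec / A = 6.720e-06 / 9.7000e-10
Step 3: Rc = 6.93e+03 ohms

6.93e+03


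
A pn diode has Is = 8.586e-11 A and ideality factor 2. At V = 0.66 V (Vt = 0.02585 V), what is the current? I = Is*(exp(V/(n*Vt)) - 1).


Step 1: V/(n*Vt) = 0.66/(2*0.02585) = 12.7660
Step 2: exp(12.7660) = 3.5011e+05
Step 3: I = 8.586e-11 * (3.5011e+05 - 1) = 3.01e-05 A

3.01e-05


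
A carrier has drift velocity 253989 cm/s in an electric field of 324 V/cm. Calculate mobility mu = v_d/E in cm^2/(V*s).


Step 1: mu = v_d / E
Step 2: mu = 253989 / 324
Step 3: mu = 783.92 cm^2/(V*s)

783.92


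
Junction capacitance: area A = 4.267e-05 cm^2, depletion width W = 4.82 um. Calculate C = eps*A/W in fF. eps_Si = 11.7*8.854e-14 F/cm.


Step 1: eps_Si = 11.7 * 8.854e-14 = 1.035918e-12 F/cm
Step 2: W in cm = 4.82 * 1e-4 = 4.82e-04 cm
Step 3: C = 1.035918e-12 * 4.267e-05 / 4.82e-04 = 9.170668e-14 F
Step 4: C = 91.71 fF

91.71


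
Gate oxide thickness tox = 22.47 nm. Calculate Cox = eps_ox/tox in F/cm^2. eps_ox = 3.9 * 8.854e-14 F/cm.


Step 1: eps_ox = 3.9 * 8.854e-14 = 3.45306e-13 F/cm
Step 2: tox in cm = 22.47 nm * 1e-7 = 2.2470e-06 cm
Step 3: Cox = 3.45306e-13 / 2.2470e-06 = 1.54e-07 F/cm^2

1.54e-07


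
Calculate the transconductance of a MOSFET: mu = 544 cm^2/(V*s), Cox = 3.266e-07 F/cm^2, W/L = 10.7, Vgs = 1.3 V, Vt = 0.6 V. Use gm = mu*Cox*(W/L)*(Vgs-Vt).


Step 1: Vov = Vgs - Vt = 1.3 - 0.6 = 0.7 V
Step 2: gm = mu * Cox * (W/L) * Vov
Step 3: gm = 544 * 3.266e-07 * 10.7 * 0.7 = 1.33e-03 S

1.33e-03


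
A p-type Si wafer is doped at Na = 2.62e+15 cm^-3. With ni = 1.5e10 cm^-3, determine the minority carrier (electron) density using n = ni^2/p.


Step 1: Majority hole concentration p ≈ Na = 2.62e+15 cm^-3
Step 2: n = ni^2 / Na = (1.5e10)^2 / 2.62e+15
Step 3: n = 8.59e+04 cm^-3

8.59e+04


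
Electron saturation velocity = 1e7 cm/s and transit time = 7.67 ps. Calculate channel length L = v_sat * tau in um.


Step 1: tau in seconds = 7.67 ps * 1e-12 = 7.6700e-12 s
Step 2: L = v_sat * tau = 1e7 * 7.6700e-12 = 7.6700e-05 cm
Step 3: L in um = 7.6700e-05 * 1e4 = 0.767 um

0.767


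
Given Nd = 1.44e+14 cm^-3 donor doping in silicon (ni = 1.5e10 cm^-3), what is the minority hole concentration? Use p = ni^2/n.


Step 1: Since Nd >> ni, n ≈ Nd = 1.44e+14 cm^-3
Step 2: p = ni^2 / n = (1.5e10)^2 / 1.44e+14
Step 3: p = 2.25e20 / 1.44e+14 = 1.56e+06 cm^-3

1.56e+06


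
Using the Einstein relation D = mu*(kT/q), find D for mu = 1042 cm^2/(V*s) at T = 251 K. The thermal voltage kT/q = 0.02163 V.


Step 1: D = mu * (kT/q)
Step 2: D = 1042 * 0.02163
Step 3: D = 22.54 cm^2/s

22.54


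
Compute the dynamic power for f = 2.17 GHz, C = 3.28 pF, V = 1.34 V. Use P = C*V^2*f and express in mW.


Step 1: V^2 = 1.34^2 = 1.7956 V^2
Step 2: P = C*V^2*f = 3.28e-12 F * 1.7956 * 2.17e9 Hz
Step 3: P = 1.278036256e-02 W
Step 4: P = 12.78 mW

12.78


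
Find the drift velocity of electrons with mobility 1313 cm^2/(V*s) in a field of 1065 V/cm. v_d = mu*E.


Step 1: v_d = mu * E
Step 2: v_d = 1313 * 1065 = 1398345
Step 3: v_d = 1.40e+06 cm/s

1.40e+06


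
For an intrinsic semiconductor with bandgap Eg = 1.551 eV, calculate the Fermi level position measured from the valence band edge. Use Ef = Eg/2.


Step 1: For an intrinsic semiconductor, the Fermi level sits at midgap.
Step 2: Ef = Eg / 2 = 1.551 / 2 = 0.7755 eV

0.7755


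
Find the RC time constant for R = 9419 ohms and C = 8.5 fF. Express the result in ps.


Step 1: tau = R * C
Step 2: tau = 9419 * 8.5 fF = 9419 * 8.5e-15 F
Step 3: tau = 8.00615e-11 s = 80.0615 ps

80.0615


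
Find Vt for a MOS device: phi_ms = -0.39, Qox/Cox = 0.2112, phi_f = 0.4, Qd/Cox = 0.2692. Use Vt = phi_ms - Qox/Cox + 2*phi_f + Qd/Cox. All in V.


Step 1: Vt = phi_ms - Qox/Cox + 2*phi_f + Qd/Cox
Step 2: Vt = -0.39 - 0.2112 + 2*0.4 + 0.2692
Step 3: Vt = -0.39 - 0.2112 + 0.8 + 0.2692
Step 4: Vt = 0.468 V

0.468


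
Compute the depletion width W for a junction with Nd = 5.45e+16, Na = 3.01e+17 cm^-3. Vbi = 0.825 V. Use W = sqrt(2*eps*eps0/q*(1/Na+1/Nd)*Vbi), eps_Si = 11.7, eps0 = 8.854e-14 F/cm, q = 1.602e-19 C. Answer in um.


Step 1: 1/Na + 1/Nd = 1/3.01e+17 + 1/5.45e+16 = 2.16709e-17
Step 2: 2*eps*eps0/q = 2*11.7*8.854e-14/1.602e-19 = 1.293281e+07
Step 3: W^2 = 1.293281e+07 * 2.16709e-17 * 0.825 = 2.31219e-10
Step 4: W = sqrt(2.31219e-10) = 1.521e-05 cm = 0.1521 um

0.1521


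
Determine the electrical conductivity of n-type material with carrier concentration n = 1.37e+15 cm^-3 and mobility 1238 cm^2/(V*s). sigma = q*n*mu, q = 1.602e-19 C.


Step 1: sigma = q * n * mu
Step 2: sigma = 1.602e-19 * 1.37e+15 * 1238
Step 3: sigma = 2.717e-01 S/cm

2.717e-01


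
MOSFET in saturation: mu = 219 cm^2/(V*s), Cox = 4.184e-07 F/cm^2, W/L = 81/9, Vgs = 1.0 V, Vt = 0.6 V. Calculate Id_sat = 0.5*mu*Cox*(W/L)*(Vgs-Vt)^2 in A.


Step 1: Overdrive voltage Vov = Vgs - Vt = 1.0 - 0.6 = 0.4 V
Step 2: W/L = 81/9 = 9
Step 3: Id = 0.5 * 219 * 4.184e-07 * 9 * 0.4^2
Step 4: Id = 6.60e-05 A

6.60e-05


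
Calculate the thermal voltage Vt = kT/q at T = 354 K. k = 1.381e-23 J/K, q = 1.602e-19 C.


Step 1: kT = 1.381e-23 * 354 = 4.88874e-21 J
Step 2: Vt = kT/q = 4.88874e-21 / 1.602e-19
Step 3: Vt = 0.03052 V

0.03052


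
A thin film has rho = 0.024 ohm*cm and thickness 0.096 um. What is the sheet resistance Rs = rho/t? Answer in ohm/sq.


Step 1: Convert thickness to cm: t = 0.096 um = 9.6000e-06 cm
Step 2: Rs = rho / t = 0.024 / 9.6000e-06
Step 3: Rs = 2500.0 ohm/sq

2500.0


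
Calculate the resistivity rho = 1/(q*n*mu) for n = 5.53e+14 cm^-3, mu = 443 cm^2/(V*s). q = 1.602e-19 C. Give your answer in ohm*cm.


Step 1: sigma = q * n * mu = 1.602e-19 * 5.53e+14 * 443 = 3.92456e-02 S/cm
Step 2: rho = 1 / sigma = 1 / 3.92456e-02 = 25.48 ohm*cm

25.48


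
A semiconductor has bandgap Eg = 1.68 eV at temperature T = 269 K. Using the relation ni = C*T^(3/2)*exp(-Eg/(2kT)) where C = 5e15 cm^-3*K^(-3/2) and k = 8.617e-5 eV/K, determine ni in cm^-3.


Step 1: Compute kT = 8.617e-5 * 269 = 0.02317973 eV
Step 2: Exponent = -Eg/(2kT) = -1.68/(2*0.02317973) = -36.23856
Step 3: T^(3/2) = 269^1.5 = 4411.93
Step 4: ni = 5e15 * 4411.93 * exp(-36.23856) = 4.03e+03 cm^-3

4.03e+03


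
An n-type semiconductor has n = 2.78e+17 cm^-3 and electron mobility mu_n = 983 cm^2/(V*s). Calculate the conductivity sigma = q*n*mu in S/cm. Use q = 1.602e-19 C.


Step 1: sigma = q * n * mu
Step 2: sigma = 1.602e-19 * 2.78e+17 * 983
Step 3: sigma = 4.378e+01 S/cm

4.378e+01


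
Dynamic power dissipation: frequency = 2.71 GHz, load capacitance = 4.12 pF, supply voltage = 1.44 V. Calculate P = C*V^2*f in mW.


Step 1: V^2 = 1.44^2 = 2.0736 V^2
Step 2: P = C*V^2*f = 4.12e-12 F * 2.0736 * 2.71e9 Hz
Step 3: P = 2.315215872e-02 W
Step 4: P = 23.152 mW

23.152


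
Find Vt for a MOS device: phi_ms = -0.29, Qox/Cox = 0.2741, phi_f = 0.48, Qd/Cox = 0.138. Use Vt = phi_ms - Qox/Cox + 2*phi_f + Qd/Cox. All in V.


Step 1: Vt = phi_ms - Qox/Cox + 2*phi_f + Qd/Cox
Step 2: Vt = -0.29 - 0.2741 + 2*0.48 + 0.138
Step 3: Vt = -0.29 - 0.2741 + 0.96 + 0.138
Step 4: Vt = 0.5339 V

0.5339


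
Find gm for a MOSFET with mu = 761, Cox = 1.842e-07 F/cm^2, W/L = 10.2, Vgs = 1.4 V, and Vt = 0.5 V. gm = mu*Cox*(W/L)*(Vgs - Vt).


Step 1: Vov = Vgs - Vt = 1.4 - 0.5 = 0.9 V
Step 2: gm = mu * Cox * (W/L) * Vov
Step 3: gm = 761 * 1.842e-07 * 10.2 * 0.9 = 1.29e-03 S

1.29e-03


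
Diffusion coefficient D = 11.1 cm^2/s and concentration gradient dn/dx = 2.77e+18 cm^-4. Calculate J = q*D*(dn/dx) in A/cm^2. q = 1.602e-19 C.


Step 1: J = q * D * (dn/dx)
Step 2: J = 1.602e-19 * 11.1 * 2.77e+18
Step 3: J = 4.93e+00 A/cm^2

4.93e+00


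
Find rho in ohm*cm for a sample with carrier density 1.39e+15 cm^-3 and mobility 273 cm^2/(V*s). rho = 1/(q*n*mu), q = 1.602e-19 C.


Step 1: sigma = q * n * mu = 1.602e-19 * 1.39e+15 * 273 = 6.07911e-02 S/cm
Step 2: rho = 1 / sigma = 1 / 6.07911e-02 = 16.45 ohm*cm

16.45


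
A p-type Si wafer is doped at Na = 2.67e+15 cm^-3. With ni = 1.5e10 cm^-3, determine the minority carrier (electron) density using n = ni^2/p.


Step 1: Majority hole concentration p ≈ Na = 2.67e+15 cm^-3
Step 2: n = ni^2 / Na = (1.5e10)^2 / 2.67e+15
Step 3: n = 8.43e+04 cm^-3

8.43e+04


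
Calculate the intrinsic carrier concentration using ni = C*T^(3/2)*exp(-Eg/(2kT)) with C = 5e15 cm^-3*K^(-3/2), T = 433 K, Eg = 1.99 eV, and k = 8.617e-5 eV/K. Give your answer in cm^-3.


Step 1: Compute kT = 8.617e-5 * 433 = 0.03731161 eV
Step 2: Exponent = -Eg/(2kT) = -1.99/(2*0.03731161) = -26.66730
Step 3: T^(3/2) = 433^1.5 = 9010.15
Step 4: ni = 5e15 * 9010.15 * exp(-26.66730) = 1.18e+08 cm^-3

1.18e+08


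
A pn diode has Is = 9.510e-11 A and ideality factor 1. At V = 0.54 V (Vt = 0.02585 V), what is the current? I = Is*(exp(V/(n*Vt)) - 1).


Step 1: V/(n*Vt) = 0.54/(1*0.02585) = 20.8897
Step 2: exp(20.8897) = 1.1811e+09
Step 3: I = 9.510e-11 * (1.1811e+09 - 1) = 1.12e-01 A

1.12e-01


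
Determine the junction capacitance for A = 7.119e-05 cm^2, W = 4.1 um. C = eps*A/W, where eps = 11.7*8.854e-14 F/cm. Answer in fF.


Step 1: eps_Si = 11.7 * 8.854e-14 = 1.035918e-12 F/cm
Step 2: W in cm = 4.1 * 1e-4 = 4.10e-04 cm
Step 3: C = 1.035918e-12 * 7.119e-05 / 4.10e-04 = 1.798707e-13 F
Step 4: C = 179.87 fF

179.87


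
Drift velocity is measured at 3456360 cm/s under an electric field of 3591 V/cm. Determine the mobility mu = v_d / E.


Step 1: mu = v_d / E
Step 2: mu = 3456360 / 3591
Step 3: mu = 962.51 cm^2/(V*s)

962.51


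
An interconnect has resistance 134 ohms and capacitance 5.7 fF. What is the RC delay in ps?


Step 1: tau = R * C
Step 2: tau = 134 * 5.7 fF = 134 * 5.7e-15 F
Step 3: tau = 7.638e-13 s = 0.7638 ps

0.7638


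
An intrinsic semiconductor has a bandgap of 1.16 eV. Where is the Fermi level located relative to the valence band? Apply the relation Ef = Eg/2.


Step 1: For an intrinsic semiconductor, the Fermi level sits at midgap.
Step 2: Ef = Eg / 2 = 1.16 / 2 = 0.58 eV

0.58


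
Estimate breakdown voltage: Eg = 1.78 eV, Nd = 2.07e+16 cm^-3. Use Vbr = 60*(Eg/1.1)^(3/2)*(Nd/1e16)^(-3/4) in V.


Step 1: Eg/1.1 = 1.78/1.1 = 1.618182
Step 2: (Eg/1.1)^1.5 = 1.618182^1.5 = 2.058453
Step 3: (Nd/1e16)^(-0.75) = (2.07)^(-0.75) = 0.579458
Step 4: Vbr = 60 * 2.058453 * 0.579458 = 71.6 V

71.6


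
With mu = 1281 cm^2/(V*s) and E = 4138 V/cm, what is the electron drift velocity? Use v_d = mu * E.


Step 1: v_d = mu * E
Step 2: v_d = 1281 * 4138 = 5300778
Step 3: v_d = 5.30e+06 cm/s

5.30e+06


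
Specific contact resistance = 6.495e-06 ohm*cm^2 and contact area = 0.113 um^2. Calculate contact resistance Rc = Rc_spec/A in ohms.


Step 1: Convert area to cm^2: 0.113 um^2 = 1.1300e-09 cm^2
Step 2: Rc = Rc_spec / A = 6.495e-06 / 1.1300e-09
Step 3: Rc = 5.75e+03 ohms

5.75e+03


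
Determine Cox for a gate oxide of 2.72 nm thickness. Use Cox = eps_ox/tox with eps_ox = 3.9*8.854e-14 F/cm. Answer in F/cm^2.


Step 1: eps_ox = 3.9 * 8.854e-14 = 3.45306e-13 F/cm
Step 2: tox in cm = 2.72 nm * 1e-7 = 2.7200e-07 cm
Step 3: Cox = 3.45306e-13 / 2.7200e-07 = 1.27e-06 F/cm^2

1.27e-06


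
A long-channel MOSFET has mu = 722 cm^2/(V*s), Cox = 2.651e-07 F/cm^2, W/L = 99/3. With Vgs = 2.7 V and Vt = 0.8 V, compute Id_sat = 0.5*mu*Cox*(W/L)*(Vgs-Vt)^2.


Step 1: Overdrive voltage Vov = Vgs - Vt = 2.7 - 0.8 = 1.9 V
Step 2: W/L = 99/3 = 33
Step 3: Id = 0.5 * 722 * 2.651e-07 * 33 * 1.9^2
Step 4: Id = 1.14e-02 A

1.14e-02


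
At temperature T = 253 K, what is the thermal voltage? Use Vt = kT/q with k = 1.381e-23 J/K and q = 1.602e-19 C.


Step 1: kT = 1.381e-23 * 253 = 3.49393e-21 J
Step 2: Vt = kT/q = 3.49393e-21 / 1.602e-19
Step 3: Vt = 0.02181 V

0.02181


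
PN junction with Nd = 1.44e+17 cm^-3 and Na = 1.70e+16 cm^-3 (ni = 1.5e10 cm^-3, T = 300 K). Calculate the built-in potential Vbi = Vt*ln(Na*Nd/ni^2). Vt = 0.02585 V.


Step 1: Compute Na*Nd/ni^2 = 1.70e+16 * 1.44e+17 / (1.5e10)^2 = 1.0880e+13
Step 2: ln(1.0880e+13) = 30.0179
Step 3: Vbi = 0.02585 * 30.0179 = 0.776 V

0.776


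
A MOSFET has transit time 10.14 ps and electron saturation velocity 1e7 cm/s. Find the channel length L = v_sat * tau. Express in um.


Step 1: tau in seconds = 10.14 ps * 1e-12 = 1.0140e-11 s
Step 2: L = v_sat * tau = 1e7 * 1.0140e-11 = 1.0140e-04 cm
Step 3: L in um = 1.0140e-04 * 1e4 = 1.014 um

1.014


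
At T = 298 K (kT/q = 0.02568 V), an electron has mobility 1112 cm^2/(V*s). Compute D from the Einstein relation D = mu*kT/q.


Step 1: D = mu * (kT/q)
Step 2: D = 1112 * 0.02568
Step 3: D = 28.56 cm^2/s

28.56


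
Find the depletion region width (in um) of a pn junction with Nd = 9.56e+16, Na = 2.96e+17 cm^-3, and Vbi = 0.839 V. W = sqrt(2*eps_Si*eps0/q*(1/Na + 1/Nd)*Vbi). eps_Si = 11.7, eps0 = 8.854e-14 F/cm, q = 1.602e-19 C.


Step 1: 1/Na + 1/Nd = 1/2.96e+17 + 1/9.56e+16 = 1.38386e-17
Step 2: 2*eps*eps0/q = 2*11.7*8.854e-14/1.602e-19 = 1.293281e+07
Step 3: W^2 = 1.293281e+07 * 1.38386e-17 * 0.839 = 1.50157e-10
Step 4: W = sqrt(1.50157e-10) = 1.225e-05 cm = 0.1225 um

0.1225


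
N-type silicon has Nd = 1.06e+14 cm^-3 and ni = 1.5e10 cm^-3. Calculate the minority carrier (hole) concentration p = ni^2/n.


Step 1: Since Nd >> ni, n ≈ Nd = 1.06e+14 cm^-3
Step 2: p = ni^2 / n = (1.5e10)^2 / 1.06e+14
Step 3: p = 2.25e20 / 1.06e+14 = 2.12e+06 cm^-3

2.12e+06


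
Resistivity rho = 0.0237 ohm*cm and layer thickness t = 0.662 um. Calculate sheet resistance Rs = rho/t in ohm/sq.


Step 1: Convert thickness to cm: t = 0.662 um = 6.6200e-05 cm
Step 2: Rs = rho / t = 0.0237 / 6.6200e-05
Step 3: Rs = 358.0 ohm/sq

358.0


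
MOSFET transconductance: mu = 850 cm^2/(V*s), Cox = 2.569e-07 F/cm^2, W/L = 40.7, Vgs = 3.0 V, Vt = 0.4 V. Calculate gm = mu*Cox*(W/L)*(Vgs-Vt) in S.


Step 1: Vov = Vgs - Vt = 3.0 - 0.4 = 2.6 V
Step 2: gm = mu * Cox * (W/L) * Vov
Step 3: gm = 850 * 2.569e-07 * 40.7 * 2.6 = 2.31e-02 S

2.31e-02


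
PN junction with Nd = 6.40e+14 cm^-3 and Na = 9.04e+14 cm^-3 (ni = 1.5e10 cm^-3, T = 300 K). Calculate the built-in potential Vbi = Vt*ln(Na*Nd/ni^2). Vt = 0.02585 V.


Step 1: Compute Na*Nd/ni^2 = 9.04e+14 * 6.40e+14 / (1.5e10)^2 = 2.5714e+09
Step 2: ln(2.5714e+09) = 21.6677
Step 3: Vbi = 0.02585 * 21.6677 = 0.56 V

0.56


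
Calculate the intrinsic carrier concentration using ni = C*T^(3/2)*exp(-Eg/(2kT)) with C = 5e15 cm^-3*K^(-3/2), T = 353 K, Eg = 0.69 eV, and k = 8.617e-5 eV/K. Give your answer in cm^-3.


Step 1: Compute kT = 8.617e-5 * 353 = 0.03041801 eV
Step 2: Exponent = -Eg/(2kT) = -0.69/(2*0.03041801) = -11.34196
Step 3: T^(3/2) = 353^1.5 = 6632.27
Step 4: ni = 5e15 * 6632.27 * exp(-11.34196) = 3.93e+14 cm^-3

3.93e+14


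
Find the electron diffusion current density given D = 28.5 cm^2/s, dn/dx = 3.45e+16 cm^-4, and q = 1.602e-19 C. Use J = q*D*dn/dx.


Step 1: J = q * D * (dn/dx)
Step 2: J = 1.602e-19 * 28.5 * 3.45e+16
Step 3: J = 1.58e-01 A/cm^2

1.58e-01


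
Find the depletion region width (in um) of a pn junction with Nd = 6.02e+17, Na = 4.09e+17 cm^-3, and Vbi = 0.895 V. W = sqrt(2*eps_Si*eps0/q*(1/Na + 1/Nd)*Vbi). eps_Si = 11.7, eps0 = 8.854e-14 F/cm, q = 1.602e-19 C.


Step 1: 1/Na + 1/Nd = 1/4.09e+17 + 1/6.02e+17 = 4.10612e-18
Step 2: 2*eps*eps0/q = 2*11.7*8.854e-14/1.602e-19 = 1.293281e+07
Step 3: W^2 = 1.293281e+07 * 4.10612e-18 * 0.895 = 4.75278e-11
Step 4: W = sqrt(4.75278e-11) = 6.894e-06 cm = 0.06894 um

0.06894


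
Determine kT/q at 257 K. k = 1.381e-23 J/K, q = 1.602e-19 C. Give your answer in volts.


Step 1: kT = 1.381e-23 * 257 = 3.54917e-21 J
Step 2: Vt = kT/q = 3.54917e-21 / 1.602e-19
Step 3: Vt = 0.02215 V

0.02215


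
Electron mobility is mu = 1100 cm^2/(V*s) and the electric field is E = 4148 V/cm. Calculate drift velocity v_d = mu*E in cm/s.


Step 1: v_d = mu * E
Step 2: v_d = 1100 * 4148 = 4562800
Step 3: v_d = 4.56e+06 cm/s

4.56e+06


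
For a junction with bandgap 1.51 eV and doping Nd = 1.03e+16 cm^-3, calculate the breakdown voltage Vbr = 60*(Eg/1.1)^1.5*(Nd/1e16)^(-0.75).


Step 1: Eg/1.1 = 1.51/1.1 = 1.372727
Step 2: (Eg/1.1)^1.5 = 1.372727^1.5 = 1.608334
Step 3: (Nd/1e16)^(-0.75) = (1.03)^(-0.75) = 0.978075
Step 4: Vbr = 60 * 1.608334 * 0.978075 = 94.4 V

94.4


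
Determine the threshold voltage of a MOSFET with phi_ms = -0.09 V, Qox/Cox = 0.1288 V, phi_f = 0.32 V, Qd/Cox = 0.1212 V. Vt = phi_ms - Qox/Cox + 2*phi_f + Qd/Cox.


Step 1: Vt = phi_ms - Qox/Cox + 2*phi_f + Qd/Cox
Step 2: Vt = -0.09 - 0.1288 + 2*0.32 + 0.1212
Step 3: Vt = -0.09 - 0.1288 + 0.64 + 0.1212
Step 4: Vt = 0.5424 V

0.5424


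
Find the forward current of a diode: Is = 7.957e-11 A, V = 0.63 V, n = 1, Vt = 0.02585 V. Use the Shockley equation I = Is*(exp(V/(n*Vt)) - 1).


Step 1: V/(n*Vt) = 0.63/(1*0.02585) = 24.3714
Step 2: exp(24.3714) = 3.8403e+10
Step 3: I = 7.957e-11 * (3.8403e+10 - 1) = 3.06e+00 A

3.06e+00


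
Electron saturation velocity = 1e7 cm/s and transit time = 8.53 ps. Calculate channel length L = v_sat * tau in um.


Step 1: tau in seconds = 8.53 ps * 1e-12 = 8.5300e-12 s
Step 2: L = v_sat * tau = 1e7 * 8.5300e-12 = 8.5300e-05 cm
Step 3: L in um = 8.5300e-05 * 1e4 = 0.853 um

0.853


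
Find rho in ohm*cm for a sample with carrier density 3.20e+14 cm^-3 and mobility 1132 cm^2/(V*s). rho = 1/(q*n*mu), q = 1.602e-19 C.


Step 1: sigma = q * n * mu = 1.602e-19 * 3.20e+14 * 1132 = 5.80308e-02 S/cm
Step 2: rho = 1 / sigma = 1 / 5.80308e-02 = 17.23 ohm*cm

17.23


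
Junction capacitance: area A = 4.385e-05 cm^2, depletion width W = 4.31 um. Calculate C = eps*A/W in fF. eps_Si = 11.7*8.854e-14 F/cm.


Step 1: eps_Si = 11.7 * 8.854e-14 = 1.035918e-12 F/cm
Step 2: W in cm = 4.31 * 1e-4 = 4.31e-04 cm
Step 3: C = 1.035918e-12 * 4.385e-05 / 4.31e-04 = 1.053944e-13 F
Step 4: C = 105.39 fF

105.39


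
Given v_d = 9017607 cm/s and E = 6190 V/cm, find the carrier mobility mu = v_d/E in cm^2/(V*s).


Step 1: mu = v_d / E
Step 2: mu = 9017607 / 6190
Step 3: mu = 1456.8 cm^2/(V*s)

1456.8


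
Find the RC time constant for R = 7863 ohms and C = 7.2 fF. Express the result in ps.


Step 1: tau = R * C
Step 2: tau = 7863 * 7.2 fF = 7863 * 7.2e-15 F
Step 3: tau = 5.66136e-11 s = 56.6136 ps

56.6136


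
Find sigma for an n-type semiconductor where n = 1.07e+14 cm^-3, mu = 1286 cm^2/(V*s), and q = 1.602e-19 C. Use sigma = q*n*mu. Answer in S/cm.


Step 1: sigma = q * n * mu
Step 2: sigma = 1.602e-19 * 1.07e+14 * 1286
Step 3: sigma = 2.204e-02 S/cm

2.204e-02


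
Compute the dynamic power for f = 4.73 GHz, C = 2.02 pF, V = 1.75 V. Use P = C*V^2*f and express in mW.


Step 1: V^2 = 1.75^2 = 3.0625 V^2
Step 2: P = C*V^2*f = 2.02e-12 F * 3.0625 * 4.73e9 Hz
Step 3: P = 2.92609625e-02 W
Step 4: P = 29.261 mW

29.261


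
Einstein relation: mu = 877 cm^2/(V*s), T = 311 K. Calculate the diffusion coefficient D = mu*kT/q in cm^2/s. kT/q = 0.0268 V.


Step 1: D = mu * (kT/q)
Step 2: D = 877 * 0.0268
Step 3: D = 23.5 cm^2/s

23.5


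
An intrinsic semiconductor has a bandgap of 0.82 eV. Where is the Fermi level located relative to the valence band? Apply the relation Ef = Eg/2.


Step 1: For an intrinsic semiconductor, the Fermi level sits at midgap.
Step 2: Ef = Eg / 2 = 0.82 / 2 = 0.41 eV

0.41


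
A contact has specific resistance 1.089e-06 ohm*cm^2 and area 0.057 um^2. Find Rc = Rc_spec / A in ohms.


Step 1: Convert area to cm^2: 0.057 um^2 = 5.7000e-10 cm^2
Step 2: Rc = Rc_spec / A = 1.089e-06 / 5.7000e-10
Step 3: Rc = 1.91e+03 ohms

1.91e+03


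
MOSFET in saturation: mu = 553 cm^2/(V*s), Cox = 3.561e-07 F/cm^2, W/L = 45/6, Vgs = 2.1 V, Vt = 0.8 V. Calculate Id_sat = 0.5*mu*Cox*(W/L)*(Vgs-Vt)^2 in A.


Step 1: Overdrive voltage Vov = Vgs - Vt = 2.1 - 0.8 = 1.3 V
Step 2: W/L = 45/6 = 7.5
Step 3: Id = 0.5 * 553 * 3.561e-07 * 7.5 * 1.3^2
Step 4: Id = 1.25e-03 A

1.25e-03


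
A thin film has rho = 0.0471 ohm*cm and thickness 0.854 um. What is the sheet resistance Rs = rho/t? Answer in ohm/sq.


Step 1: Convert thickness to cm: t = 0.854 um = 8.5400e-05 cm
Step 2: Rs = rho / t = 0.0471 / 8.5400e-05
Step 3: Rs = 551.5 ohm/sq

551.5


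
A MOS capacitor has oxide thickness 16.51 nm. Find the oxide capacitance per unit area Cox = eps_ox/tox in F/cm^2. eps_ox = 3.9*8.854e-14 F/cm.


Step 1: eps_ox = 3.9 * 8.854e-14 = 3.45306e-13 F/cm
Step 2: tox in cm = 16.51 nm * 1e-7 = 1.6510e-06 cm
Step 3: Cox = 3.45306e-13 / 1.6510e-06 = 2.09e-07 F/cm^2

2.09e-07


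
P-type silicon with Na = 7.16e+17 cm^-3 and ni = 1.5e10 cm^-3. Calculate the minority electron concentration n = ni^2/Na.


Step 1: Majority hole concentration p ≈ Na = 7.16e+17 cm^-3
Step 2: n = ni^2 / Na = (1.5e10)^2 / 7.16e+17
Step 3: n = 3.14e+02 cm^-3

3.14e+02


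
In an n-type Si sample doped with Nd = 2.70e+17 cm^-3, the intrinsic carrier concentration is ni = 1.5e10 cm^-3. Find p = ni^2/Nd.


Step 1: Since Nd >> ni, n ≈ Nd = 2.70e+17 cm^-3
Step 2: p = ni^2 / n = (1.5e10)^2 / 2.70e+17
Step 3: p = 2.25e20 / 2.70e+17 = 8.33e+02 cm^-3

8.33e+02


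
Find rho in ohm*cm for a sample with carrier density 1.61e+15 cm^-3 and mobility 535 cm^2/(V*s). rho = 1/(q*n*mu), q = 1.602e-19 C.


Step 1: sigma = q * n * mu = 1.602e-19 * 1.61e+15 * 535 = 1.37988e-01 S/cm
Step 2: rho = 1 / sigma = 1 / 1.37988e-01 = 7.247 ohm*cm

7.247


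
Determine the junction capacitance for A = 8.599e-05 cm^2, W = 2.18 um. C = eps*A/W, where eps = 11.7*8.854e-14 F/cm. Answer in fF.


Step 1: eps_Si = 11.7 * 8.854e-14 = 1.035918e-12 F/cm
Step 2: W in cm = 2.18 * 1e-4 = 2.18e-04 cm
Step 3: C = 1.035918e-12 * 8.599e-05 / 2.18e-04 = 4.086174e-13 F
Step 4: C = 408.62 fF

408.62


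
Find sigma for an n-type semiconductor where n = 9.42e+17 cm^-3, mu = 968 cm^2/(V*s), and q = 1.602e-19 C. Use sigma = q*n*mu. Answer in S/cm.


Step 1: sigma = q * n * mu
Step 2: sigma = 1.602e-19 * 9.42e+17 * 968
Step 3: sigma = 1.461e+02 S/cm

1.461e+02


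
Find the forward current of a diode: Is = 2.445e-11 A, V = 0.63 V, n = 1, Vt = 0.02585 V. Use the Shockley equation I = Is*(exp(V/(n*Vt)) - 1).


Step 1: V/(n*Vt) = 0.63/(1*0.02585) = 24.3714
Step 2: exp(24.3714) = 3.8403e+10
Step 3: I = 2.445e-11 * (3.8403e+10 - 1) = 9.39e-01 A

9.39e-01


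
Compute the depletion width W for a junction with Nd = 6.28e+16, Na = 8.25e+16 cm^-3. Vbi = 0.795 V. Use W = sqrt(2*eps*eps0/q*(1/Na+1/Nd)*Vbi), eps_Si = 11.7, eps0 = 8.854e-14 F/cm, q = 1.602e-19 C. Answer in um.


Step 1: 1/Na + 1/Nd = 1/8.25e+16 + 1/6.28e+16 = 2.80448e-17
Step 2: 2*eps*eps0/q = 2*11.7*8.854e-14/1.602e-19 = 1.293281e+07
Step 3: W^2 = 1.293281e+07 * 2.80448e-17 * 0.795 = 2.88345e-10
Step 4: W = sqrt(2.88345e-10) = 1.698e-05 cm = 0.1698 um

0.1698
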